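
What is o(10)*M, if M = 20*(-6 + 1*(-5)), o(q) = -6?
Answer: 1320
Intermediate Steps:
M = -220 (M = 20*(-6 - 5) = 20*(-11) = -220)
o(10)*M = -6*(-220) = 1320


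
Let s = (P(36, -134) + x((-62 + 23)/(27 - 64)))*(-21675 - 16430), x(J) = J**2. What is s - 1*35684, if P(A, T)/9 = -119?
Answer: 55762703794/1369 ≈ 4.0732e+7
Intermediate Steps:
P(A, T) = -1071 (P(A, T) = 9*(-119) = -1071)
s = 55811555190/1369 (s = (-1071 + ((-62 + 23)/(27 - 64))**2)*(-21675 - 16430) = (-1071 + (-39/(-37))**2)*(-38105) = (-1071 + (-39*(-1/37))**2)*(-38105) = (-1071 + (39/37)**2)*(-38105) = (-1071 + 1521/1369)*(-38105) = -1464678/1369*(-38105) = 55811555190/1369 ≈ 4.0768e+7)
s - 1*35684 = 55811555190/1369 - 1*35684 = 55811555190/1369 - 35684 = 55762703794/1369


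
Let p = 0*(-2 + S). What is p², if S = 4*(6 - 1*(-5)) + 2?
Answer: 0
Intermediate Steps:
S = 46 (S = 4*(6 + 5) + 2 = 4*11 + 2 = 44 + 2 = 46)
p = 0 (p = 0*(-2 + 46) = 0*44 = 0)
p² = 0² = 0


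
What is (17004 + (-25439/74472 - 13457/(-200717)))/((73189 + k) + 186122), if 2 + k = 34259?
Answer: 254168226523637/4388194700600832 ≈ 0.057921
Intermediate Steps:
k = 34257 (k = -2 + 34259 = 34257)
(17004 + (-25439/74472 - 13457/(-200717)))/((73189 + k) + 186122) = (17004 + (-25439/74472 - 13457/(-200717)))/((73189 + 34257) + 186122) = (17004 + (-25439*1/74472 - 13457*(-1/200717)))/(107446 + 186122) = (17004 + (-25439/74472 + 13457/200717))/293568 = (17004 - 4103870059/14947796424)*(1/293568) = (254168226523637/14947796424)*(1/293568) = 254168226523637/4388194700600832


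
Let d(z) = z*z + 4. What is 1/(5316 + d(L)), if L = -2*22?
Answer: 1/7256 ≈ 0.00013782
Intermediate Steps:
L = -44
d(z) = 4 + z² (d(z) = z² + 4 = 4 + z²)
1/(5316 + d(L)) = 1/(5316 + (4 + (-44)²)) = 1/(5316 + (4 + 1936)) = 1/(5316 + 1940) = 1/7256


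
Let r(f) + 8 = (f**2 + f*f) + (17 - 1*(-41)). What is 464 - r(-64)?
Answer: -7778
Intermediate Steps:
r(f) = 50 + 2*f**2 (r(f) = -8 + ((f**2 + f*f) + (17 - 1*(-41))) = -8 + ((f**2 + f**2) + (17 + 41)) = -8 + (2*f**2 + 58) = -8 + (58 + 2*f**2) = 50 + 2*f**2)
464 - r(-64) = 464 - (50 + 2*(-64)**2) = 464 - (50 + 2*4096) = 464 - (50 + 8192) = 464 - 1*8242 = 464 - 8242 = -7778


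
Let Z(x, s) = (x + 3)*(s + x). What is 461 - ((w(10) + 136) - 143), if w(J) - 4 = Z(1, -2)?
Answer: 468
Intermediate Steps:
Z(x, s) = (3 + x)*(s + x)
w(J) = 0 (w(J) = 4 + (1² + 3*(-2) + 3*1 - 2*1) = 4 + (1 - 6 + 3 - 2) = 4 - 4 = 0)
461 - ((w(10) + 136) - 143) = 461 - ((0 + 136) - 143) = 461 - (136 - 143) = 461 - 1*(-7) = 461 + 7 = 468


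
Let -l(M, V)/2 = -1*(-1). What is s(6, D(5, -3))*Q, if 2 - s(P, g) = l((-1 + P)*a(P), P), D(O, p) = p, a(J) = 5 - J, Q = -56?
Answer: -224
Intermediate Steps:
l(M, V) = -2 (l(M, V) = -(-2)*(-1) = -2*1 = -2)
s(P, g) = 4 (s(P, g) = 2 - 1*(-2) = 2 + 2 = 4)
s(6, D(5, -3))*Q = 4*(-56) = -224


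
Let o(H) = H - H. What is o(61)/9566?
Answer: 0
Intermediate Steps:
o(H) = 0
o(61)/9566 = 0/9566 = 0*(1/9566) = 0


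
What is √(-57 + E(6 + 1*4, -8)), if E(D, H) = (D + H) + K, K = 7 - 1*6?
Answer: 3*I*√6 ≈ 7.3485*I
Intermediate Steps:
K = 1 (K = 7 - 6 = 1)
E(D, H) = 1 + D + H (E(D, H) = (D + H) + 1 = 1 + D + H)
√(-57 + E(6 + 1*4, -8)) = √(-57 + (1 + (6 + 1*4) - 8)) = √(-57 + (1 + (6 + 4) - 8)) = √(-57 + (1 + 10 - 8)) = √(-57 + 3) = √(-54) = 3*I*√6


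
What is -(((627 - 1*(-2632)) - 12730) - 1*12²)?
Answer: 9615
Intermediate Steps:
-(((627 - 1*(-2632)) - 12730) - 1*12²) = -(((627 + 2632) - 12730) - 1*144) = -((3259 - 12730) - 144) = -(-9471 - 144) = -1*(-9615) = 9615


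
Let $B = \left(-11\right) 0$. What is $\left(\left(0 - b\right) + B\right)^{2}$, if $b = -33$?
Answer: $1089$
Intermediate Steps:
$B = 0$
$\left(\left(0 - b\right) + B\right)^{2} = \left(\left(0 - -33\right) + 0\right)^{2} = \left(\left(0 + 33\right) + 0\right)^{2} = \left(33 + 0\right)^{2} = 33^{2} = 1089$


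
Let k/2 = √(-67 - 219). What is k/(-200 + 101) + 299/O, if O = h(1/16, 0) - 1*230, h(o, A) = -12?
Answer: -299/242 - 2*I*√286/99 ≈ -1.2355 - 0.34165*I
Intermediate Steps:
k = 2*I*√286 (k = 2*√(-67 - 219) = 2*√(-286) = 2*(I*√286) = 2*I*√286 ≈ 33.823*I)
O = -242 (O = -12 - 1*230 = -12 - 230 = -242)
k/(-200 + 101) + 299/O = (2*I*√286)/(-200 + 101) + 299/(-242) = (2*I*√286)/(-99) + 299*(-1/242) = (2*I*√286)*(-1/99) - 299/242 = -2*I*√286/99 - 299/242 = -299/242 - 2*I*√286/99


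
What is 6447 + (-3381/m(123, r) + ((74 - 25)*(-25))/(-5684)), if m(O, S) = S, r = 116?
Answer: 186124/29 ≈ 6418.1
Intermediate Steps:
6447 + (-3381/m(123, r) + ((74 - 25)*(-25))/(-5684)) = 6447 + (-3381/116 + ((74 - 25)*(-25))/(-5684)) = 6447 + (-3381*1/116 + (49*(-25))*(-1/5684)) = 6447 + (-3381/116 - 1225*(-1/5684)) = 6447 + (-3381/116 + 25/116) = 6447 - 839/29 = 186124/29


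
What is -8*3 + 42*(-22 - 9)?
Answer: -1326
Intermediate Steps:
-8*3 + 42*(-22 - 9) = -24 + 42*(-31) = -24 - 1302 = -1326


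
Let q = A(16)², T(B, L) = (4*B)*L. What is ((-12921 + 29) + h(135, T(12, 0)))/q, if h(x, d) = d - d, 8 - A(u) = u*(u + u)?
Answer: -3223/63504 ≈ -0.050753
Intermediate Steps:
T(B, L) = 4*B*L
A(u) = 8 - 2*u² (A(u) = 8 - u*(u + u) = 8 - u*2*u = 8 - 2*u²)
q = 254016 (q = (8 - 2*16²)² = (8 - 2*256)² = (8 - 512)² = (-504)² = 254016)
h(x, d) = 0
((-12921 + 29) + h(135, T(12, 0)))/q = ((-12921 + 29) + 0)/254016 = (-12892 + 0)*(1/254016) = -12892*1/254016 = -3223/63504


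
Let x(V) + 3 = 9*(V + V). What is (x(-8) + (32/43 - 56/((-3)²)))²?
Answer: 3482062081/149769 ≈ 23250.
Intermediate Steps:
x(V) = -3 + 18*V (x(V) = -3 + 9*(V + V) = -3 + 9*(2*V) = -3 + 18*V)
(x(-8) + (32/43 - 56/((-3)²)))² = ((-3 + 18*(-8)) + (32/43 - 56/((-3)²)))² = ((-3 - 144) + (32*(1/43) - 56/9))² = (-147 + (32/43 - 56*⅑))² = (-147 + (32/43 - 56/9))² = (-147 - 2120/387)² = (-59009/387)² = 3482062081/149769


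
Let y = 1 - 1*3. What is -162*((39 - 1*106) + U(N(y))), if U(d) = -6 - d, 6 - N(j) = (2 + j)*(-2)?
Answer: 12798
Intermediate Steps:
y = -2 (y = 1 - 3 = -2)
N(j) = 10 + 2*j (N(j) = 6 - (2 + j)*(-2) = 6 - (-4 - 2*j) = 6 + (4 + 2*j) = 10 + 2*j)
-162*((39 - 1*106) + U(N(y))) = -162*((39 - 1*106) + (-6 - (10 + 2*(-2)))) = -162*((39 - 106) + (-6 - (10 - 4))) = -162*(-67 + (-6 - 1*6)) = -162*(-67 + (-6 - 6)) = -162*(-67 - 12) = -162*(-79) = 12798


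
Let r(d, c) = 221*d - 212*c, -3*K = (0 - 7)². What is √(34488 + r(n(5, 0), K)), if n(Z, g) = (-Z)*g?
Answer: 2*√85389/3 ≈ 194.81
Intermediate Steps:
n(Z, g) = -Z*g
K = -49/3 (K = -(0 - 7)²/3 = -⅓*(-7)² = -⅓*49 = -49/3 ≈ -16.333)
r(d, c) = -212*c + 221*d
√(34488 + r(n(5, 0), K)) = √(34488 + (-212*(-49/3) + 221*(-1*5*0))) = √(34488 + (10388/3 + 221*0)) = √(34488 + (10388/3 + 0)) = √(34488 + 10388/3) = √(113852/3) = 2*√85389/3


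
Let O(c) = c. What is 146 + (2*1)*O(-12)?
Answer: 122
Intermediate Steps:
146 + (2*1)*O(-12) = 146 + (2*1)*(-12) = 146 + 2*(-12) = 146 - 24 = 122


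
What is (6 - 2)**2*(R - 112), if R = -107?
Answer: -3504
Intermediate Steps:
(6 - 2)**2*(R - 112) = (6 - 2)**2*(-107 - 112) = 4**2*(-219) = 16*(-219) = -3504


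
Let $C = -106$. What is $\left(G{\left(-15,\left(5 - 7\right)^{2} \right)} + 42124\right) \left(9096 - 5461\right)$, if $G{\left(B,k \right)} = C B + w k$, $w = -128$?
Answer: $157039270$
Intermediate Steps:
$G{\left(B,k \right)} = - 128 k - 106 B$ ($G{\left(B,k \right)} = - 106 B - 128 k = - 128 k - 106 B$)
$\left(G{\left(-15,\left(5 - 7\right)^{2} \right)} + 42124\right) \left(9096 - 5461\right) = \left(\left(- 128 \left(5 - 7\right)^{2} - -1590\right) + 42124\right) \left(9096 - 5461\right) = \left(\left(- 128 \left(-2\right)^{2} + 1590\right) + 42124\right) 3635 = \left(\left(\left(-128\right) 4 + 1590\right) + 42124\right) 3635 = \left(\left(-512 + 1590\right) + 42124\right) 3635 = \left(1078 + 42124\right) 3635 = 43202 \cdot 3635 = 157039270$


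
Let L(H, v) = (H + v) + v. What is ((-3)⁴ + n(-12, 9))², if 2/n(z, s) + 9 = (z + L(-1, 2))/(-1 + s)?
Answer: 42837025/6561 ≈ 6529.0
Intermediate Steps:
L(H, v) = H + 2*v
n(z, s) = 2/(-9 + (3 + z)/(-1 + s)) (n(z, s) = 2/(-9 + (z + (-1 + 2*2))/(-1 + s)) = 2/(-9 + (z + (-1 + 4))/(-1 + s)) = 2/(-9 + (z + 3)/(-1 + s)) = 2/(-9 + (3 + z)/(-1 + s)))
((-3)⁴ + n(-12, 9))² = ((-3)⁴ + 2*(-1 + 9)/(12 - 12 - 9*9))² = (81 + 2*8/(12 - 12 - 81))² = (81 + 2*8/(-81))² = (81 + 2*(-1/81)*8)² = (81 - 16/81)² = (6545/81)² = 42837025/6561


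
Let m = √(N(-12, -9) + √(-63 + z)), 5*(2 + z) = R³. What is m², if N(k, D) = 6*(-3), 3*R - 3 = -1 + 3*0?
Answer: -18 + I*√131505/45 ≈ -18.0 + 8.0586*I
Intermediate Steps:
R = ⅔ (R = 1 + (-1 + 3*0)/3 = 1 + (-1 + 0)/3 = 1 + (⅓)*(-1) = 1 - ⅓ = ⅔ ≈ 0.66667)
N(k, D) = -18
z = -262/135 (z = -2 + (⅔)³/5 = -2 + (⅕)*(8/27) = -2 + 8/135 = -262/135 ≈ -1.9407)
m = √(-18 + I*√131505/45) (m = √(-18 + √(-63 - 262/135)) = √(-18 + √(-8767/135)) = √(-18 + I*√131505/45) ≈ 0.92779 + 4.3429*I)
m² = (√(-4050 + 5*I*√131505)/15)² = -18 + I*√131505/45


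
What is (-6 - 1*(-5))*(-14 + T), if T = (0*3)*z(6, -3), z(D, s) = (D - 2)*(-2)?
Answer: 14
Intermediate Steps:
z(D, s) = 4 - 2*D (z(D, s) = (-2 + D)*(-2) = 4 - 2*D)
T = 0 (T = (0*3)*(4 - 2*6) = 0*(4 - 12) = 0*(-8) = 0)
(-6 - 1*(-5))*(-14 + T) = (-6 - 1*(-5))*(-14 + 0) = (-6 + 5)*(-14) = -1*(-14) = 14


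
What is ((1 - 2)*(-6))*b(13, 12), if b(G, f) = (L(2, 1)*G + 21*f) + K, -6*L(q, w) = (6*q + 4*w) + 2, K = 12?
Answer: 1350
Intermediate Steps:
L(q, w) = -1/3 - q - 2*w/3 (L(q, w) = -((6*q + 4*w) + 2)/6 = -((4*w + 6*q) + 2)/6 = -(2 + 4*w + 6*q)/6 = -1/3 - q - 2*w/3)
b(G, f) = 12 - 3*G + 21*f (b(G, f) = ((-1/3 - 1*2 - 2/3*1)*G + 21*f) + 12 = ((-1/3 - 2 - 2/3)*G + 21*f) + 12 = (-3*G + 21*f) + 12 = 12 - 3*G + 21*f)
((1 - 2)*(-6))*b(13, 12) = ((1 - 2)*(-6))*(12 - 3*13 + 21*12) = (-1*(-6))*(12 - 39 + 252) = 6*225 = 1350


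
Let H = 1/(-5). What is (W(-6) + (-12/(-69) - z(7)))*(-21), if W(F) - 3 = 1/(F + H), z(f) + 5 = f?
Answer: -15162/713 ≈ -21.265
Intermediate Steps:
z(f) = -5 + f
H = -⅕ ≈ -0.20000
W(F) = 3 + 1/(-⅕ + F) (W(F) = 3 + 1/(F - ⅕) = 3 + 1/(-⅕ + F))
(W(-6) + (-12/(-69) - z(7)))*(-21) = ((2 + 15*(-6))/(-1 + 5*(-6)) + (-12/(-69) - (-5 + 7)))*(-21) = ((2 - 90)/(-1 - 30) + (-12*(-1/69) - 1*2))*(-21) = (-88/(-31) + (4/23 - 2))*(-21) = (-1/31*(-88) - 42/23)*(-21) = (88/31 - 42/23)*(-21) = (722/713)*(-21) = -15162/713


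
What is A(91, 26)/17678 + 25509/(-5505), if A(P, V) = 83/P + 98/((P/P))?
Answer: -13662242259/2951960830 ≈ -4.6282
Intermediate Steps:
A(P, V) = 98 + 83/P (A(P, V) = 83/P + 98/1 = 83/P + 98*1 = 83/P + 98 = 98 + 83/P)
A(91, 26)/17678 + 25509/(-5505) = (98 + 83/91)/17678 + 25509/(-5505) = (98 + 83*(1/91))*(1/17678) + 25509*(-1/5505) = (98 + 83/91)*(1/17678) - 8503/1835 = (9001/91)*(1/17678) - 8503/1835 = 9001/1608698 - 8503/1835 = -13662242259/2951960830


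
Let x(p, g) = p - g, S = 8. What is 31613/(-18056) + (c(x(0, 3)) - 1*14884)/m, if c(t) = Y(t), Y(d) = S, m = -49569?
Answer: -1298423741/895017864 ≈ -1.4507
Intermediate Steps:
Y(d) = 8
c(t) = 8
31613/(-18056) + (c(x(0, 3)) - 1*14884)/m = 31613/(-18056) + (8 - 1*14884)/(-49569) = 31613*(-1/18056) + (8 - 14884)*(-1/49569) = -31613/18056 - 14876*(-1/49569) = -31613/18056 + 14876/49569 = -1298423741/895017864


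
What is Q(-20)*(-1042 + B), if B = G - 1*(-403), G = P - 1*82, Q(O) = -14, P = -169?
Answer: 12460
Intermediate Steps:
G = -251 (G = -169 - 1*82 = -169 - 82 = -251)
B = 152 (B = -251 - 1*(-403) = -251 + 403 = 152)
Q(-20)*(-1042 + B) = -14*(-1042 + 152) = -14*(-890) = 12460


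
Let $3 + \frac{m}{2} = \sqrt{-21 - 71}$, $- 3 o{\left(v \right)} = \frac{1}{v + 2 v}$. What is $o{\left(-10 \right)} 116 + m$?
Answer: $- \frac{212}{45} + 4 i \sqrt{23} \approx -4.7111 + 19.183 i$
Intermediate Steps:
$o{\left(v \right)} = - \frac{1}{9 v}$ ($o{\left(v \right)} = - \frac{1}{3 \left(v + 2 v\right)} = - \frac{1}{3 \cdot 3 v} = - \frac{\frac{1}{3} \frac{1}{v}}{3} = - \frac{1}{9 v}$)
$m = -6 + 4 i \sqrt{23}$ ($m = -6 + 2 \sqrt{-21 - 71} = -6 + 2 \sqrt{-92} = -6 + 2 \cdot 2 i \sqrt{23} = -6 + 4 i \sqrt{23} \approx -6.0 + 19.183 i$)
$o{\left(-10 \right)} 116 + m = - \frac{1}{9 \left(-10\right)} 116 - \left(6 - 4 i \sqrt{23}\right) = \left(- \frac{1}{9}\right) \left(- \frac{1}{10}\right) 116 - \left(6 - 4 i \sqrt{23}\right) = \frac{1}{90} \cdot 116 - \left(6 - 4 i \sqrt{23}\right) = \frac{58}{45} - \left(6 - 4 i \sqrt{23}\right) = - \frac{212}{45} + 4 i \sqrt{23}$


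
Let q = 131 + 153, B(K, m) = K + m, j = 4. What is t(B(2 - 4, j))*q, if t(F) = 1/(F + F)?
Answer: 71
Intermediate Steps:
t(F) = 1/(2*F)
q = 284
t(B(2 - 4, j))*q = (1/(2*((2 - 4) + 4)))*284 = (1/(2*(-2 + 4)))*284 = ((½)/2)*284 = ((½)*(½))*284 = (¼)*284 = 71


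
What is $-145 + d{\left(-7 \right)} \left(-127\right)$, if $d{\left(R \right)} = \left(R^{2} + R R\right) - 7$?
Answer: $-11702$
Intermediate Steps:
$d{\left(R \right)} = -7 + 2 R^{2}$ ($d{\left(R \right)} = \left(R^{2} + R^{2}\right) - 7 = 2 R^{2} - 7 = -7 + 2 R^{2}$)
$-145 + d{\left(-7 \right)} \left(-127\right) = -145 + \left(-7 + 2 \left(-7\right)^{2}\right) \left(-127\right) = -145 + \left(-7 + 2 \cdot 49\right) \left(-127\right) = -145 + \left(-7 + 98\right) \left(-127\right) = -145 + 91 \left(-127\right) = -145 - 11557 = -11702$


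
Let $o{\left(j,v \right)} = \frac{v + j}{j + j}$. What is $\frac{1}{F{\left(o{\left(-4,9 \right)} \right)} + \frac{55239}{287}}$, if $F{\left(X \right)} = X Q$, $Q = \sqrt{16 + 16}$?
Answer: $\frac{31707186}{6100635017} + \frac{411845 \sqrt{2}}{6100635017} \approx 0.0052928$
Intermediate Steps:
$Q = 4 \sqrt{2}$ ($Q = \sqrt{32} = 4 \sqrt{2} \approx 5.6569$)
$o{\left(j,v \right)} = \frac{j + v}{2 j}$
$F{\left(X \right)} = 4 X \sqrt{2}$ ($F{\left(X \right)} = X 4 \sqrt{2} = 4 X \sqrt{2}$)
$\frac{1}{F{\left(o{\left(-4,9 \right)} \right)} + \frac{55239}{287}} = \frac{1}{4 \frac{-4 + 9}{2 \left(-4\right)} \sqrt{2} + \frac{55239}{287}} = \frac{1}{4 \cdot \frac{1}{2} \left(- \frac{1}{4}\right) 5 \sqrt{2} + 55239 \cdot \frac{1}{287}} = \frac{1}{4 \left(- \frac{5}{8}\right) \sqrt{2} + \frac{55239}{287}} = \frac{1}{- \frac{5 \sqrt{2}}{2} + \frac{55239}{287}} = \frac{1}{\frac{55239}{287} - \frac{5 \sqrt{2}}{2}}$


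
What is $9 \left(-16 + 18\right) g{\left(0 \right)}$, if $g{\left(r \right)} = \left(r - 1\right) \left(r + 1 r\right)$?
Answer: $0$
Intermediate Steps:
$g{\left(r \right)} = 2 r \left(-1 + r\right)$ ($g{\left(r \right)} = \left(-1 + r\right) \left(r + r\right) = \left(-1 + r\right) 2 r = 2 r \left(-1 + r\right)$)
$9 \left(-16 + 18\right) g{\left(0 \right)} = 9 \left(-16 + 18\right) 2 \cdot 0 \left(-1 + 0\right) = 9 \cdot 2 \cdot 2 \cdot 0 \left(-1\right) = 18 \cdot 0 = 0$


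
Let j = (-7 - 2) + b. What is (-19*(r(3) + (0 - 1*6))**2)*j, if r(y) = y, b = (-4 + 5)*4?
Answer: 855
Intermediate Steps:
b = 4 (b = 1*4 = 4)
j = -5 (j = (-7 - 2) + 4 = -9 + 4 = -5)
(-19*(r(3) + (0 - 1*6))**2)*j = -19*(3 + (0 - 1*6))**2*(-5) = -19*(3 + (0 - 6))**2*(-5) = -19*(3 - 6)**2*(-5) = -19*(-3)**2*(-5) = -19*9*(-5) = -171*(-5) = 855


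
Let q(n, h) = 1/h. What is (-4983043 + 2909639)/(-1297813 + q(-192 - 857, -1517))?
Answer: 1572676934/984391161 ≈ 1.5976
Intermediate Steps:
(-4983043 + 2909639)/(-1297813 + q(-192 - 857, -1517)) = (-4983043 + 2909639)/(-1297813 + 1/(-1517)) = -2073404/(-1297813 - 1/1517) = -2073404/(-1968782322/1517) = -2073404*(-1517/1968782322) = 1572676934/984391161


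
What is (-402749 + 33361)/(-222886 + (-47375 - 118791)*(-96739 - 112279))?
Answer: -184694/17365731051 ≈ -1.0636e-5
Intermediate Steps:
(-402749 + 33361)/(-222886 + (-47375 - 118791)*(-96739 - 112279)) = -369388/(-222886 - 166166*(-209018)) = -369388/(-222886 + 34731684988) = -369388/34731462102 = -369388*1/34731462102 = -184694/17365731051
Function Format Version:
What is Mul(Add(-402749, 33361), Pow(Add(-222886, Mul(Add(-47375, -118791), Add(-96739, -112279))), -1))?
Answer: Rational(-184694, 17365731051) ≈ -1.0636e-5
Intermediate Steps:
Mul(Add(-402749, 33361), Pow(Add(-222886, Mul(Add(-47375, -118791), Add(-96739, -112279))), -1)) = Mul(-369388, Pow(Add(-222886, Mul(-166166, -209018)), -1)) = Mul(-369388, Pow(Add(-222886, 34731684988), -1)) = Mul(-369388, Pow(34731462102, -1)) = Mul(-369388, Rational(1, 34731462102)) = Rational(-184694, 17365731051)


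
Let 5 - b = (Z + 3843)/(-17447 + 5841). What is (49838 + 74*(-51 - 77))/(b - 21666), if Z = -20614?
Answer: -468487796/251414337 ≈ -1.8634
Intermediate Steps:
b = 41259/11606 (b = 5 - (-20614 + 3843)/(-17447 + 5841) = 5 - (-16771)/(-11606) = 5 - (-16771)*(-1)/11606 = 5 - 1*16771/11606 = 5 - 16771/11606 = 41259/11606 ≈ 3.5550)
(49838 + 74*(-51 - 77))/(b - 21666) = (49838 + 74*(-51 - 77))/(41259/11606 - 21666) = (49838 + 74*(-128))/(-251414337/11606) = (49838 - 9472)*(-11606/251414337) = 40366*(-11606/251414337) = -468487796/251414337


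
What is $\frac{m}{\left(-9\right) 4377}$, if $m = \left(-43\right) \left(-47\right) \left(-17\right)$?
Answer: $\frac{34357}{39393} \approx 0.87216$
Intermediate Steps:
$m = -34357$ ($m = 2021 \left(-17\right) = -34357$)
$\frac{m}{\left(-9\right) 4377} = - \frac{34357}{\left(-9\right) 4377} = - \frac{34357}{-39393} = \left(-34357\right) \left(- \frac{1}{39393}\right) = \frac{34357}{39393}$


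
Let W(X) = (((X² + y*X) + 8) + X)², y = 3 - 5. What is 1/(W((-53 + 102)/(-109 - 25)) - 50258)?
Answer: -322417936/16180789289263 ≈ -1.9926e-5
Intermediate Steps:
y = -2
W(X) = (8 + X² - X)² (W(X) = (((X² - 2*X) + 8) + X)² = ((8 + X² - 2*X) + X)² = (8 + X² - X)²)
1/(W((-53 + 102)/(-109 - 25)) - 50258) = 1/((8 + ((-53 + 102)/(-109 - 25))² - (-53 + 102)/(-109 - 25))² - 50258) = 1/((8 + (49/(-134))² - 49/(-134))² - 50258) = 1/((8 + (49*(-1/134))² - 49*(-1)/134)² - 50258) = 1/((8 + (-49/134)² - 1*(-49/134))² - 50258) = 1/((8 + 2401/17956 + 49/134)² - 50258) = 1/((152615/17956)² - 50258) = 1/(23291338225/322417936 - 50258) = 1/(-16180789289263/322417936) = -322417936/16180789289263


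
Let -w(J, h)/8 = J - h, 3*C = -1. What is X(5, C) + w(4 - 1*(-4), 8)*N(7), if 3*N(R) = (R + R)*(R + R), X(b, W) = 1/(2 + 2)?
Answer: ¼ ≈ 0.25000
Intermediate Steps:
C = -⅓ (C = (⅓)*(-1) = -⅓ ≈ -0.33333)
w(J, h) = -8*J + 8*h (w(J, h) = -8*(J - h) = -8*J + 8*h)
X(b, W) = ¼ (X(b, W) = 1/4 = ¼)
N(R) = 4*R²/3 (N(R) = ((R + R)*(R + R))/3 = ((2*R)*(2*R))/3 = (4*R²)/3 = 4*R²/3)
X(5, C) + w(4 - 1*(-4), 8)*N(7) = ¼ + (-8*(4 - 1*(-4)) + 8*8)*((4/3)*7²) = ¼ + (-8*(4 + 4) + 64)*((4/3)*49) = ¼ + (-8*8 + 64)*(196/3) = ¼ + (-64 + 64)*(196/3) = ¼ + 0*(196/3) = ¼ + 0 = ¼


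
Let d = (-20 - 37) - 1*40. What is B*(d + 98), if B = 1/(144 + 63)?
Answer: 1/207 ≈ 0.0048309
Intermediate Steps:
B = 1/207 ≈ 0.0048309
d = -97 (d = -57 - 40 = -97)
B*(d + 98) = (-97 + 98)/207 = (1/207)*1 = 1/207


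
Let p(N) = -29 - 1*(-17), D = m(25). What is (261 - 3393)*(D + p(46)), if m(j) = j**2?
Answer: -1919916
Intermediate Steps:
D = 625 (D = 25**2 = 625)
p(N) = -12 (p(N) = -29 + 17 = -12)
(261 - 3393)*(D + p(46)) = (261 - 3393)*(625 - 12) = -3132*613 = -1919916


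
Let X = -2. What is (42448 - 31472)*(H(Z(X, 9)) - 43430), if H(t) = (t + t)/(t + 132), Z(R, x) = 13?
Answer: -69119428224/145 ≈ -4.7669e+8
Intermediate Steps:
H(t) = 2*t/(132 + t) (H(t) = (2*t)/(132 + t) = 2*t/(132 + t))
(42448 - 31472)*(H(Z(X, 9)) - 43430) = (42448 - 31472)*(2*13/(132 + 13) - 43430) = 10976*(2*13/145 - 43430) = 10976*(2*13*(1/145) - 43430) = 10976*(26/145 - 43430) = 10976*(-6297324/145) = -69119428224/145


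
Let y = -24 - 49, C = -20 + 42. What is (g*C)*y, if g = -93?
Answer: 149358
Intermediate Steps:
C = 22
y = -73
(g*C)*y = -93*22*(-73) = -2046*(-73) = 149358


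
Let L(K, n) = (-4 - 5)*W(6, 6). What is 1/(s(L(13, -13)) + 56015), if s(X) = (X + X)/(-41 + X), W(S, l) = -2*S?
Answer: 67/3753221 ≈ 1.7851e-5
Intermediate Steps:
L(K, n) = 108 (L(K, n) = (-4 - 5)*(-2*6) = -9*(-12) = 108)
s(X) = 2*X/(-41 + X) (s(X) = (2*X)/(-41 + X) = 2*X/(-41 + X))
1/(s(L(13, -13)) + 56015) = 1/(2*108/(-41 + 108) + 56015) = 1/(2*108/67 + 56015) = 1/(2*108*(1/67) + 56015) = 1/(216/67 + 56015) = 1/(3753221/67) = 67/3753221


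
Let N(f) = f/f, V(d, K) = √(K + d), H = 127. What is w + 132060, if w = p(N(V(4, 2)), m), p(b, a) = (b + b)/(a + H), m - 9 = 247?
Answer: 50578982/383 ≈ 1.3206e+5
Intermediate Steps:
N(f) = 1
m = 256 (m = 9 + 247 = 256)
p(b, a) = 2*b/(127 + a) (p(b, a) = (b + b)/(a + 127) = (2*b)/(127 + a) = 2*b/(127 + a))
w = 2/383 (w = 2*1/(127 + 256) = 2*1/383 = 2*1*(1/383) = 2/383 ≈ 0.0052219)
w + 132060 = 2/383 + 132060 = 50578982/383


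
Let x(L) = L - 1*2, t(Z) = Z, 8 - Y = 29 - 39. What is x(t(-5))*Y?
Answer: -126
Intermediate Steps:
Y = 18 (Y = 8 - (29 - 39) = 8 - 1*(-10) = 8 + 10 = 18)
x(L) = -2 + L (x(L) = L - 2 = -2 + L)
x(t(-5))*Y = (-2 - 5)*18 = -7*18 = -126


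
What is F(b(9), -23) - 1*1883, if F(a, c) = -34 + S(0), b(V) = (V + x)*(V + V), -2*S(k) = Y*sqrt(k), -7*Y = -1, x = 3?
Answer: -1917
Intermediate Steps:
Y = 1/7 (Y = -1/7*(-1) = 1/7 ≈ 0.14286)
S(k) = -sqrt(k)/14
b(V) = 2*V*(3 + V) (b(V) = (V + 3)*(V + V) = (3 + V)*(2*V) = 2*V*(3 + V))
F(a, c) = -34 (F(a, c) = -34 - sqrt(0)/14 = -34 - 1/14*0 = -34 + 0 = -34)
F(b(9), -23) - 1*1883 = -34 - 1*1883 = -34 - 1883 = -1917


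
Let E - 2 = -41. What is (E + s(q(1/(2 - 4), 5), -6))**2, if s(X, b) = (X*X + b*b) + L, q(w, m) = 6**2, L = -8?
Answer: 1651225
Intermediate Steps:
q(w, m) = 36
E = -39 (E = 2 - 41 = -39)
s(X, b) = -8 + X**2 + b**2 (s(X, b) = (X*X + b*b) - 8 = (X**2 + b**2) - 8 = -8 + X**2 + b**2)
(E + s(q(1/(2 - 4), 5), -6))**2 = (-39 + (-8 + 36**2 + (-6)**2))**2 = (-39 + (-8 + 1296 + 36))**2 = (-39 + 1324)**2 = 1285**2 = 1651225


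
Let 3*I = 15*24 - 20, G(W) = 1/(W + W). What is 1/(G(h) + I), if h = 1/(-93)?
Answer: 6/401 ≈ 0.014963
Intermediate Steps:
h = -1/93 ≈ -0.010753
G(W) = 1/(2*W)
I = 340/3 (I = (15*24 - 20)/3 = (360 - 20)/3 = (1/3)*340 = 340/3 ≈ 113.33)
1/(G(h) + I) = 1/(1/(2*(-1/93)) + 340/3) = 1/((1/2)*(-93) + 340/3) = 1/(-93/2 + 340/3) = 1/(401/6) = 6/401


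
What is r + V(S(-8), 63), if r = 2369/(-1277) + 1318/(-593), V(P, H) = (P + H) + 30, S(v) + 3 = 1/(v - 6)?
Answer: 910160957/10601654 ≈ 85.851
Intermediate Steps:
S(v) = -3 + 1/(-6 + v) (S(v) = -3 + 1/(v - 6) = -3 + 1/(-6 + v))
V(P, H) = 30 + H + P (V(P, H) = (H + P) + 30 = 30 + H + P)
r = -3087903/757261 (r = 2369*(-1/1277) + 1318*(-1/593) = -2369/1277 - 1318/593 = -3087903/757261 ≈ -4.0777)
r + V(S(-8), 63) = -3087903/757261 + (30 + 63 + (19 - 3*(-8))/(-6 - 8)) = -3087903/757261 + (30 + 63 + (19 + 24)/(-14)) = -3087903/757261 + (30 + 63 - 1/14*43) = -3087903/757261 + (30 + 63 - 43/14) = -3087903/757261 + 1259/14 = 910160957/10601654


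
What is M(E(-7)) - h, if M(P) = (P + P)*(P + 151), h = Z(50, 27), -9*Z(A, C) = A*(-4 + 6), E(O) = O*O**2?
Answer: 1185508/9 ≈ 1.3172e+5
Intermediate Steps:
E(O) = O**3
Z(A, C) = -2*A/9 (Z(A, C) = -A*(-4 + 6)/9 = -A*2/9 = -2*A/9)
h = -100/9 (h = -2/9*50 = -100/9 ≈ -11.111)
M(P) = 2*P*(151 + P) (M(P) = (2*P)*(151 + P) = 2*P*(151 + P))
M(E(-7)) - h = 2*(-7)**3*(151 + (-7)**3) - 1*(-100/9) = 2*(-343)*(151 - 343) + 100/9 = 2*(-343)*(-192) + 100/9 = 131712 + 100/9 = 1185508/9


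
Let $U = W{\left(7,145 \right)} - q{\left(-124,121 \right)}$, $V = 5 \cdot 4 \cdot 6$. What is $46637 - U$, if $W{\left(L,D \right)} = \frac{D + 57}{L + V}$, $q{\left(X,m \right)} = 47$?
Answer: $\frac{5928666}{127} \approx 46682.0$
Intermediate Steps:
$V = 120$ ($V = 20 \cdot 6 = 120$)
$W{\left(L,D \right)} = \frac{57 + D}{120 + L}$ ($W{\left(L,D \right)} = \frac{D + 57}{L + 120} = \frac{57 + D}{120 + L}$)
$U = - \frac{5767}{127}$ ($U = \frac{57 + 145}{120 + 7} - 47 = \frac{1}{127} \cdot 202 - 47 = \frac{202}{127} - 47 = - \frac{5767}{127} \approx -45.409$)
$46637 - U = 46637 - - \frac{5767}{127} = 46637 + \frac{5767}{127} = \frac{5928666}{127}$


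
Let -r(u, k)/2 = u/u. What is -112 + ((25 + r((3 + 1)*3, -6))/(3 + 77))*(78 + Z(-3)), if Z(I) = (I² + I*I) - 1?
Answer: -1355/16 ≈ -84.688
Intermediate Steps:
r(u, k) = -2 (r(u, k) = -2*u/u = -2*1 = -2)
Z(I) = -1 + 2*I² (Z(I) = (I² + I²) - 1 = 2*I² - 1 = -1 + 2*I²)
-112 + ((25 + r((3 + 1)*3, -6))/(3 + 77))*(78 + Z(-3)) = -112 + ((25 - 2)/(3 + 77))*(78 + (-1 + 2*(-3)²)) = -112 + (23/80)*(78 + (-1 + 2*9)) = -112 + (23*(1/80))*(78 + (-1 + 18)) = -112 + 23*(78 + 17)/80 = -112 + (23/80)*95 = -112 + 437/16 = -1355/16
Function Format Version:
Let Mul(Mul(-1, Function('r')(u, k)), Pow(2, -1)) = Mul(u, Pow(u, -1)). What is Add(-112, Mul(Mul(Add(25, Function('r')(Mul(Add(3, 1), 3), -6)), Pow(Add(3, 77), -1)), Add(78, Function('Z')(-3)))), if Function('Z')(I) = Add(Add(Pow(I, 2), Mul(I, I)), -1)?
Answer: Rational(-1355, 16) ≈ -84.688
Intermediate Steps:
Function('r')(u, k) = -2 (Function('r')(u, k) = Mul(-2, Mul(u, Pow(u, -1))) = Mul(-2, 1) = -2)
Function('Z')(I) = Add(-1, Mul(2, Pow(I, 2))) (Function('Z')(I) = Add(Add(Pow(I, 2), Pow(I, 2)), -1) = Add(Mul(2, Pow(I, 2)), -1) = Add(-1, Mul(2, Pow(I, 2))))
Add(-112, Mul(Mul(Add(25, Function('r')(Mul(Add(3, 1), 3), -6)), Pow(Add(3, 77), -1)), Add(78, Function('Z')(-3)))) = Add(-112, Mul(Mul(Add(25, -2), Pow(Add(3, 77), -1)), Add(78, Add(-1, Mul(2, Pow(-3, 2)))))) = Add(-112, Mul(Mul(23, Pow(80, -1)), Add(78, Add(-1, Mul(2, 9))))) = Add(-112, Mul(Mul(23, Rational(1, 80)), Add(78, Add(-1, 18)))) = Add(-112, Mul(Rational(23, 80), Add(78, 17))) = Add(-112, Mul(Rational(23, 80), 95)) = Add(-112, Rational(437, 16)) = Rational(-1355, 16)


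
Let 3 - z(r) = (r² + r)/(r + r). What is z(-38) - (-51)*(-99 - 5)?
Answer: -10565/2 ≈ -5282.5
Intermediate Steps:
z(r) = 3 - (r + r²)/(2*r) (z(r) = 3 - (r² + r)/(r + r) = 3 - (r + r²)/(2*r))
z(-38) - (-51)*(-99 - 5) = (5/2 - ½*(-38)) - (-51)*(-99 - 5) = (5/2 + 19) - (-51)*(-104) = 43/2 - 1*5304 = 43/2 - 5304 = -10565/2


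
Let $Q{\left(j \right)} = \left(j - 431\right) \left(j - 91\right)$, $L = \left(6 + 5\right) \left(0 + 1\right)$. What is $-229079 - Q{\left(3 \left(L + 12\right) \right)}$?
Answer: $-237043$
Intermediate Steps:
$L = 11$ ($L = 11 \cdot 1 = 11$)
$Q{\left(j \right)} = \left(-431 + j\right) \left(-91 + j\right)$
$-229079 - Q{\left(3 \left(L + 12\right) \right)} = -229079 - \left(39221 + \left(3 \left(11 + 12\right)\right)^{2} - 522 \cdot 3 \left(11 + 12\right)\right) = -229079 - \left(39221 + \left(3 \cdot 23\right)^{2} - 522 \cdot 3 \cdot 23\right) = -229079 - \left(39221 + 69^{2} - 36018\right) = -229079 - \left(39221 + 4761 - 36018\right) = -229079 - 7964 = -237043$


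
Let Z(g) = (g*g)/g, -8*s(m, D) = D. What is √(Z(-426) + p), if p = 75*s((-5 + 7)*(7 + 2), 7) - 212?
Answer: I*√11258/4 ≈ 26.526*I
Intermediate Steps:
s(m, D) = -D/8
Z(g) = g (Z(g) = g²/g = g)
p = -2221/8 (p = 75*(-⅛*7) - 212 = 75*(-7/8) - 212 = -525/8 - 212 = -2221/8 ≈ -277.63)
√(Z(-426) + p) = √(-426 - 2221/8) = √(-5629/8) = I*√11258/4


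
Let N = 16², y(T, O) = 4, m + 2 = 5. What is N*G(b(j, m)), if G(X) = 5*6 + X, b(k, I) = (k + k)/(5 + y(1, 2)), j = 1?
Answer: 69632/9 ≈ 7736.9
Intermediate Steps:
m = 3 (m = -2 + 5 = 3)
b(k, I) = 2*k/9 (b(k, I) = (k + k)/(5 + 4) = (2*k)/9 = (2*k)*(⅑) = 2*k/9)
G(X) = 30 + X
N = 256
N*G(b(j, m)) = 256*(30 + (2/9)*1) = 256*(30 + 2/9) = 256*(272/9) = 69632/9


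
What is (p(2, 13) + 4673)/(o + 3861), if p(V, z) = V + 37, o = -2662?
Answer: 4712/1199 ≈ 3.9299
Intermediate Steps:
p(V, z) = 37 + V
(p(2, 13) + 4673)/(o + 3861) = ((37 + 2) + 4673)/(-2662 + 3861) = (39 + 4673)/1199 = 4712*(1/1199) = 4712/1199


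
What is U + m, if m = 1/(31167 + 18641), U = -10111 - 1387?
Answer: -572692383/49808 ≈ -11498.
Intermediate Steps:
U = -11498
m = 1/49808 ≈ 2.0077e-5
U + m = -11498 + 1/49808 = -572692383/49808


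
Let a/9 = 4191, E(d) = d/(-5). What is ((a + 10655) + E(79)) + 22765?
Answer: 355616/5 ≈ 71123.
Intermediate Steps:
E(d) = -d/5 (E(d) = d*(-⅕) = -d/5)
a = 37719 (a = 9*4191 = 37719)
((a + 10655) + E(79)) + 22765 = ((37719 + 10655) - ⅕*79) + 22765 = (48374 - 79/5) + 22765 = 241791/5 + 22765 = 355616/5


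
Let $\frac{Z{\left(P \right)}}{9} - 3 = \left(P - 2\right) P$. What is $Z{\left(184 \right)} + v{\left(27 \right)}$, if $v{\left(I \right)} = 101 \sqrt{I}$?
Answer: $301419 + 303 \sqrt{3} \approx 3.0194 \cdot 10^{5}$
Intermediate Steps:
$Z{\left(P \right)} = 27 + 9 P \left(-2 + P\right)$ ($Z{\left(P \right)} = 27 + 9 \left(P - 2\right) P = 27 + 9 \left(-2 + P\right) P = 27 + 9 P \left(-2 + P\right)$)
$Z{\left(184 \right)} + v{\left(27 \right)} = \left(27 - 3312 + 9 \cdot 184^{2}\right) + 101 \sqrt{27} = \left(27 - 3312 + 9 \cdot 33856\right) + 101 \cdot 3 \sqrt{3} = \left(27 - 3312 + 304704\right) + 303 \sqrt{3} = 301419 + 303 \sqrt{3}$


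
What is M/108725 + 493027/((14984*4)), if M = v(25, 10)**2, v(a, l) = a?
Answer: 2145672823/260661664 ≈ 8.2316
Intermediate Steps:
M = 625 (M = 25**2 = 625)
M/108725 + 493027/((14984*4)) = 625/108725 + 493027/((14984*4)) = 625*(1/108725) + 493027/59936 = 25/4349 + 493027*(1/59936) = 25/4349 + 493027/59936 = 2145672823/260661664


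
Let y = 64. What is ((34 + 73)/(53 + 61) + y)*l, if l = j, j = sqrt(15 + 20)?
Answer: 7403*sqrt(35)/114 ≈ 384.18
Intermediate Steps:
j = sqrt(35) ≈ 5.9161
l = sqrt(35) ≈ 5.9161
((34 + 73)/(53 + 61) + y)*l = ((34 + 73)/(53 + 61) + 64)*sqrt(35) = (107/114 + 64)*sqrt(35) = 7403*sqrt(35)/114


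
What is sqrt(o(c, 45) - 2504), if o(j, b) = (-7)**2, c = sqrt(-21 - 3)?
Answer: I*sqrt(2455) ≈ 49.548*I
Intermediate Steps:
c = 2*I*sqrt(6) (c = sqrt(-24) = 2*I*sqrt(6) ≈ 4.899*I)
o(j, b) = 49
sqrt(o(c, 45) - 2504) = sqrt(49 - 2504) = sqrt(-2455) = I*sqrt(2455)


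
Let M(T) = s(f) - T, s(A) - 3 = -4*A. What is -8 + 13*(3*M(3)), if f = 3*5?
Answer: -2348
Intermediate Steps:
f = 15
s(A) = 3 - 4*A
M(T) = -57 - T (M(T) = (3 - 4*15) - T = (3 - 60) - T = -57 - T)
-8 + 13*(3*M(3)) = -8 + 13*(3*(-57 - 1*3)) = -8 + 13*(3*(-57 - 3)) = -8 + 13*(3*(-60)) = -8 + 13*(-180) = -8 - 2340 = -2348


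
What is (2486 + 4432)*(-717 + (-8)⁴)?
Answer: 23375922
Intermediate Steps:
(2486 + 4432)*(-717 + (-8)⁴) = 6918*(-717 + 4096) = 6918*3379 = 23375922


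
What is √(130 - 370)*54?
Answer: 216*I*√15 ≈ 836.56*I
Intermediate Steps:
√(130 - 370)*54 = √(-240)*54 = (4*I*√15)*54 = 216*I*√15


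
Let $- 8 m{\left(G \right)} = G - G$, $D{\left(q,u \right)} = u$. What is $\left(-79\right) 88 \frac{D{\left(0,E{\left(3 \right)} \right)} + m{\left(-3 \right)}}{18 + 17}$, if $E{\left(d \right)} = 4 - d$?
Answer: $- \frac{6952}{35} \approx -198.63$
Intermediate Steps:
$m{\left(G \right)} = 0$ ($m{\left(G \right)} = - \frac{G - G}{8} = \left(- \frac{1}{8}\right) 0 = 0$)
$\left(-79\right) 88 \frac{D{\left(0,E{\left(3 \right)} \right)} + m{\left(-3 \right)}}{18 + 17} = \left(-79\right) 88 \frac{\left(4 - 3\right) + 0}{18 + 17} = - 6952 \frac{\left(4 - 3\right) + 0}{35} = - 6952 \left(1 + 0\right) \frac{1}{35} = - 6952 \cdot 1 \cdot \frac{1}{35} = \left(-6952\right) \frac{1}{35} = - \frac{6952}{35}$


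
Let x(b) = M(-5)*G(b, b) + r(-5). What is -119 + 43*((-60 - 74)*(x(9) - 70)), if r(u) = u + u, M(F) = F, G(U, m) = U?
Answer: 720131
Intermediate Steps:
r(u) = 2*u
x(b) = -10 - 5*b (x(b) = -5*b + 2*(-5) = -5*b - 10 = -10 - 5*b)
-119 + 43*((-60 - 74)*(x(9) - 70)) = -119 + 43*((-60 - 74)*((-10 - 5*9) - 70)) = -119 + 43*(-134*((-10 - 45) - 70)) = -119 + 43*(-134*(-55 - 70)) = -119 + 43*(-134*(-125)) = -119 + 43*16750 = -119 + 720250 = 720131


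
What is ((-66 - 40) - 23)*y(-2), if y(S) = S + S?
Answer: 516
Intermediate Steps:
y(S) = 2*S
((-66 - 40) - 23)*y(-2) = ((-66 - 40) - 23)*(2*(-2)) = (-106 - 23)*(-4) = -129*(-4) = 516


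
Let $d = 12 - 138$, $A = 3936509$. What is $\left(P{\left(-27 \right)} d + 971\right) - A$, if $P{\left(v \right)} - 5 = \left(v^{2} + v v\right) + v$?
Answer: $-4116474$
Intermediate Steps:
$d = -126$ ($d = 12 - 138 = -126$)
$P{\left(v \right)} = 5 + v + 2 v^{2}$ ($P{\left(v \right)} = 5 + \left(\left(v^{2} + v v\right) + v\right) = 5 + \left(\left(v^{2} + v^{2}\right) + v\right) = 5 + \left(2 v^{2} + v\right) = 5 + \left(v + 2 v^{2}\right) = 5 + v + 2 v^{2}$)
$\left(P{\left(-27 \right)} d + 971\right) - A = \left(\left(5 - 27 + 2 \left(-27\right)^{2}\right) \left(-126\right) + 971\right) - 3936509 = \left(\left(5 - 27 + 2 \cdot 729\right) \left(-126\right) + 971\right) - 3936509 = \left(\left(5 - 27 + 1458\right) \left(-126\right) + 971\right) - 3936509 = \left(1436 \left(-126\right) + 971\right) - 3936509 = \left(-180936 + 971\right) - 3936509 = -179965 - 3936509 = -4116474$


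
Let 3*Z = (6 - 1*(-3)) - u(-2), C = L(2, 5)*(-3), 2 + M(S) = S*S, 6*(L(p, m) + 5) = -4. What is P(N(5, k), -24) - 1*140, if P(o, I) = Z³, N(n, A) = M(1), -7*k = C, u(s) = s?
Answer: -2449/27 ≈ -90.704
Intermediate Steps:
L(p, m) = -17/3 (L(p, m) = -5 + (⅙)*(-4) = -5 - ⅔ = -17/3)
M(S) = -2 + S² (M(S) = -2 + S*S = -2 + S²)
C = 17 (C = -17/3*(-3) = 17)
k = -17/7 (k = -⅐*17 = -17/7 ≈ -2.4286)
N(n, A) = -1 (N(n, A) = -2 + 1² = -2 + 1 = -1)
Z = 11/3 (Z = ((6 - 1*(-3)) - 1*(-2))/3 = ((6 + 3) + 2)/3 = (9 + 2)/3 = (⅓)*11 = 11/3 ≈ 3.6667)
P(o, I) = 1331/27 (P(o, I) = (11/3)³ = 1331/27)
P(N(5, k), -24) - 1*140 = 1331/27 - 1*140 = 1331/27 - 140 = -2449/27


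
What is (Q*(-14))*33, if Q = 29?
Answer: -13398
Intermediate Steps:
(Q*(-14))*33 = (29*(-14))*33 = -406*33 = -13398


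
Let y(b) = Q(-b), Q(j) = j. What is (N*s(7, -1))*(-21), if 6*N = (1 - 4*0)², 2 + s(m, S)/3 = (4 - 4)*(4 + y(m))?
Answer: 21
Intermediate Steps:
y(b) = -b
s(m, S) = -6 (s(m, S) = -6 + 3*((4 - 4)*(4 - m)) = -6 + 3*(0*(4 - m)) = -6 + 3*0 = -6 + 0 = -6)
N = ⅙ (N = (1 - 4*0)²/6 = (1 + 0)²/6 = (⅙)*1² = (⅙)*1 = ⅙ ≈ 0.16667)
(N*s(7, -1))*(-21) = ((⅙)*(-6))*(-21) = -1*(-21) = 21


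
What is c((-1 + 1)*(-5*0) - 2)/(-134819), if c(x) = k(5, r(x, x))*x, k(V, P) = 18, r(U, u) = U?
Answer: 36/134819 ≈ 0.00026702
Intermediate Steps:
c(x) = 18*x
c((-1 + 1)*(-5*0) - 2)/(-134819) = (18*((-1 + 1)*(-5*0) - 2))/(-134819) = (18*(0*0 - 2))*(-1/134819) = (18*(0 - 2))*(-1/134819) = (18*(-2))*(-1/134819) = -36*(-1/134819) = 36/134819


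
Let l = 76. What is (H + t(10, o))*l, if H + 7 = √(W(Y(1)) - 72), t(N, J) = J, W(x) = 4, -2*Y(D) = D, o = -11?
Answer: -1368 + 152*I*√17 ≈ -1368.0 + 626.71*I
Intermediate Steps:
Y(D) = -D/2
H = -7 + 2*I*√17 (H = -7 + √(4 - 72) = -7 + √(-68) = -7 + 2*I*√17 ≈ -7.0 + 8.2462*I)
(H + t(10, o))*l = ((-7 + 2*I*√17) - 11)*76 = (-18 + 2*I*√17)*76 = -1368 + 152*I*√17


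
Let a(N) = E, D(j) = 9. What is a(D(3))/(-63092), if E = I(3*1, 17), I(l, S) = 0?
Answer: 0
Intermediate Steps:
E = 0
a(N) = 0
a(D(3))/(-63092) = 0/(-63092) = 0*(-1/63092) = 0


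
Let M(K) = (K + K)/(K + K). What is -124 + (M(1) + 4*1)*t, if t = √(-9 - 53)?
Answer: -124 + 5*I*√62 ≈ -124.0 + 39.37*I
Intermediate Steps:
M(K) = 1 (M(K) = (2*K)/((2*K)) = (2*K)*(1/(2*K)) = 1)
t = I*√62 (t = √(-62) = I*√62 ≈ 7.874*I)
-124 + (M(1) + 4*1)*t = -124 + (1 + 4*1)*(I*√62) = -124 + (1 + 4)*(I*√62) = -124 + 5*(I*√62) = -124 + 5*I*√62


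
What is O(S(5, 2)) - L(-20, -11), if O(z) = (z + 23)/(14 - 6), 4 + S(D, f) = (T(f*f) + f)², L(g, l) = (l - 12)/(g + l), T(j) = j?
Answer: 1521/248 ≈ 6.1331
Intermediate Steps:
L(g, l) = (-12 + l)/(g + l)
S(D, f) = -4 + (f + f²)² (S(D, f) = -4 + (f*f + f)² = -4 + (f² + f)² = -4 + (f + f²)²)
O(z) = 23/8 + z/8 (O(z) = (23 + z)/8 = (23 + z)*(⅛) = 23/8 + z/8)
O(S(5, 2)) - L(-20, -11) = (23/8 + (-4 + 2²*(1 + 2)²)/8) - (-12 - 11)/(-20 - 11) = (23/8 + (-4 + 4*3²)/8) - (-23)/(-31) = (23/8 + (-4 + 4*9)/8) - (-1)*(-23)/31 = (23/8 + (-4 + 36)/8) - 1*23/31 = (23/8 + (⅛)*32) - 23/31 = (23/8 + 4) - 23/31 = 55/8 - 23/31 = 1521/248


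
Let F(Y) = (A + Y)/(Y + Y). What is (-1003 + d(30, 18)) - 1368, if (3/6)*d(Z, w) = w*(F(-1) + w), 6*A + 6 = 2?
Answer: -1693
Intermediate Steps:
A = -⅔ (A = -1 + (⅙)*2 = -1 + ⅓ = -⅔ ≈ -0.66667)
F(Y) = (-⅔ + Y)/(2*Y) (F(Y) = (-⅔ + Y)/(Y + Y) = (-⅔ + Y)/((2*Y)) = (-⅔ + Y)*(1/(2*Y)) = (-⅔ + Y)/(2*Y))
d(Z, w) = 2*w*(⅚ + w) (d(Z, w) = 2*(w*((⅙)*(-2 + 3*(-1))/(-1) + w)) = 2*(w*((⅙)*(-1)*(-2 - 3) + w)) = 2*(w*((⅙)*(-1)*(-5) + w)) = 2*(w*(⅚ + w)) = 2*w*(⅚ + w))
(-1003 + d(30, 18)) - 1368 = (-1003 + (⅓)*18*(5 + 6*18)) - 1368 = (-1003 + (⅓)*18*(5 + 108)) - 1368 = (-1003 + (⅓)*18*113) - 1368 = (-1003 + 678) - 1368 = -325 - 1368 = -1693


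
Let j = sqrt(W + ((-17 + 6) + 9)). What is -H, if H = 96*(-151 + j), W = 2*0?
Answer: 14496 - 96*I*sqrt(2) ≈ 14496.0 - 135.76*I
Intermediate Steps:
W = 0
j = I*sqrt(2) (j = sqrt(0 + ((-17 + 6) + 9)) = sqrt(0 + (-11 + 9)) = sqrt(0 - 2) = sqrt(-2) = I*sqrt(2) ≈ 1.4142*I)
H = -14496 + 96*I*sqrt(2) (H = 96*(-151 + I*sqrt(2)) = -14496 + 96*I*sqrt(2) ≈ -14496.0 + 135.76*I)
-H = -(-14496 + 96*I*sqrt(2)) = 14496 - 96*I*sqrt(2)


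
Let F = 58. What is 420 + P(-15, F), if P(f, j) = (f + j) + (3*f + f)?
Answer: 403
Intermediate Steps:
P(f, j) = j + 5*f (P(f, j) = (f + j) + 4*f = j + 5*f)
420 + P(-15, F) = 420 + (58 + 5*(-15)) = 420 + (58 - 75) = 420 - 17 = 403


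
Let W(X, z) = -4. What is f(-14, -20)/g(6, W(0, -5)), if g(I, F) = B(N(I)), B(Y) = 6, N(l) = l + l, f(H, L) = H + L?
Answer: -17/3 ≈ -5.6667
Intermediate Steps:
N(l) = 2*l
g(I, F) = 6
f(-14, -20)/g(6, W(0, -5)) = (-14 - 20)/6 = -34*⅙ = -17/3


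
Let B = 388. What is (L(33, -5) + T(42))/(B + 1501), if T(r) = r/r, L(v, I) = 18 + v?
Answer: 52/1889 ≈ 0.027528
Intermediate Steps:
T(r) = 1
(L(33, -5) + T(42))/(B + 1501) = ((18 + 33) + 1)/(388 + 1501) = (51 + 1)/1889 = 52*(1/1889) = 52/1889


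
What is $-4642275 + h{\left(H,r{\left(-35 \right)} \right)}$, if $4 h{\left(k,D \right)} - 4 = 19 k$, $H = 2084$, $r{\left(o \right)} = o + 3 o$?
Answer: $-4632375$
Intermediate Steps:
$r{\left(o \right)} = 4 o$
$h{\left(k,D \right)} = 1 + \frac{19 k}{4}$
$-4642275 + h{\left(H,r{\left(-35 \right)} \right)} = -4642275 + \left(1 + \frac{19}{4} \cdot 2084\right) = -4642275 + \left(1 + 9899\right) = -4642275 + 9900 = -4632375$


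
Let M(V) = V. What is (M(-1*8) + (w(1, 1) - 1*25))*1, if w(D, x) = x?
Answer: -32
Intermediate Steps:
(M(-1*8) + (w(1, 1) - 1*25))*1 = (-1*8 + (1 - 1*25))*1 = (-8 + (1 - 25))*1 = (-8 - 24)*1 = -32*1 = -32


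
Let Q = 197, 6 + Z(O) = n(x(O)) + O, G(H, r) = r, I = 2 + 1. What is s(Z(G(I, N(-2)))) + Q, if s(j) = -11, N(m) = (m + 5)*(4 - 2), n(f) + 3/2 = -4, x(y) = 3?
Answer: 186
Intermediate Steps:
n(f) = -11/2 (n(f) = -3/2 - 4 = -11/2)
N(m) = 10 + 2*m (N(m) = (5 + m)*2 = 10 + 2*m)
I = 3
Z(O) = -23/2 + O (Z(O) = -6 + (-11/2 + O) = -23/2 + O)
s(Z(G(I, N(-2)))) + Q = -11 + 197 = 186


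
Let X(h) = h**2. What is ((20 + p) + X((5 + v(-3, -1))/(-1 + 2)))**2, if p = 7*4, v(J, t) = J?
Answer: 2704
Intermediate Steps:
p = 28
((20 + p) + X((5 + v(-3, -1))/(-1 + 2)))**2 = ((20 + 28) + ((5 - 3)/(-1 + 2))**2)**2 = (48 + (2/1)**2)**2 = (48 + (2*1)**2)**2 = (48 + 2**2)**2 = (48 + 4)**2 = 52**2 = 2704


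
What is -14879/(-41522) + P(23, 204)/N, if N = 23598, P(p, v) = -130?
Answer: 172858391/489918078 ≈ 0.35283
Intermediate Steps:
-14879/(-41522) + P(23, 204)/N = -14879/(-41522) - 130/23598 = -14879*(-1/41522) - 130*1/23598 = 14879/41522 - 65/11799 = 172858391/489918078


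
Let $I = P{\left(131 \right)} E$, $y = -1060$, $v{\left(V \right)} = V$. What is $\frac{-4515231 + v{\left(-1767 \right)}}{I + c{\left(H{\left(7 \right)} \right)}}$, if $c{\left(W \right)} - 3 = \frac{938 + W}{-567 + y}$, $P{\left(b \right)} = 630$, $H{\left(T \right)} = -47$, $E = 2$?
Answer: $- \frac{1224859291}{342335} \approx -3578.0$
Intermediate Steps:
$I = 1260$ ($I = 630 \cdot 2 = 1260$)
$c{\left(W \right)} = \frac{3943}{1627} - \frac{W}{1627}$ ($c{\left(W \right)} = 3 + \frac{938 + W}{-567 - 1060} = 3 + \frac{938 + W}{-1627} = 3 + \left(938 + W\right) \left(- \frac{1}{1627}\right) = 3 - \left(\frac{938}{1627} + \frac{W}{1627}\right) = \frac{3943}{1627} - \frac{W}{1627}$)
$\frac{-4515231 + v{\left(-1767 \right)}}{I + c{\left(H{\left(7 \right)} \right)}} = \frac{-4515231 - 1767}{1260 + \left(\frac{3943}{1627} - - \frac{47}{1627}\right)} = - \frac{4516998}{1260 + \left(\frac{3943}{1627} + \frac{47}{1627}\right)} = - \frac{4516998}{1260 + \frac{3990}{1627}} = - \frac{4516998}{\frac{2054010}{1627}} = \left(-4516998\right) \frac{1627}{2054010} = - \frac{1224859291}{342335}$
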